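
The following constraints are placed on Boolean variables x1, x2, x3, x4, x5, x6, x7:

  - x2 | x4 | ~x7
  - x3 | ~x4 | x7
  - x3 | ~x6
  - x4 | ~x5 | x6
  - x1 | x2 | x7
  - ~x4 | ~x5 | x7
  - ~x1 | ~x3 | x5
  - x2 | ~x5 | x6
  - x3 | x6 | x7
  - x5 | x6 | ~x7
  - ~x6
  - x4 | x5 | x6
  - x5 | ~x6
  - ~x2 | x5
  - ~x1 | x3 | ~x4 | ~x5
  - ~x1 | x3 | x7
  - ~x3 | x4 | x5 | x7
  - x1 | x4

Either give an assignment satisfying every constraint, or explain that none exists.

Unit clause (~x6) forces x6 = False.
Set x1 = False.
  then (x1 | x4) forces x4 = True.
Try x2 = False:
  (x1 | x2 | x7) forces x7 = True.
  (x2 | ~x5 | x6) forces x5 = False.
  clause (x5 | x6 | ~x7) is falsified — backtrack.
So x2 = True.
  then (~x2 | x5) forces x5 = True.
  then (~x4 | ~x5 | x7) forces x7 = True.
Set x3 = True.
All clauses satisfied.

x1: False; x2: True; x3: True; x4: True; x5: True; x6: False; x7: True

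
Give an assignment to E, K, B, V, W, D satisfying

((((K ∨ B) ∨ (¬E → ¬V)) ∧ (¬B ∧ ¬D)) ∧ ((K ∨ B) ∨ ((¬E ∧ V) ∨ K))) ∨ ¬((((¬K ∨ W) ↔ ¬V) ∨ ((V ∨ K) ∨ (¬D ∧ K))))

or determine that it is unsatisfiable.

E=T, K=T, B=F, V=T, W=F, D=F

  ((((K ∨ B) ∨ (¬E → ¬V)) ∧ (¬B ∧ ¬D)) ∧ ((K ∨ B) ∨ ((¬E ∧ V) ∨ K))) ∨ ¬((((¬K ∨ W) ↔ ¬V) ∨ ((V ∨ K) ∨ (¬D ∧ K)))) = True
    (((K ∨ B) ∨ (¬E → ¬V)) ∧ (¬B ∧ ¬D)) ∧ ((K ∨ B) ∨ ((¬E ∧ V) ∨ K)) = True
      ((K ∨ B) ∨ (¬E → ¬V)) ∧ (¬B ∧ ¬D) = True
        (K ∨ B) ∨ (¬E → ¬V) = True
          K ∨ B = True
          ¬E → ¬V = True
            ¬E = False
            ¬V = False
        ¬B ∧ ¬D = True
          ¬B = True
          ¬D = True
      (K ∨ B) ∨ ((¬E ∧ V) ∨ K) = True
        K ∨ B = True
        (¬E ∧ V) ∨ K = True
          ¬E ∧ V = False
            ¬E = False
    ¬((((¬K ∨ W) ↔ ¬V) ∨ ((V ∨ K) ∨ (¬D ∧ K)))) = False
      ((¬K ∨ W) ↔ ¬V) ∨ ((V ∨ K) ∨ (¬D ∧ K)) = True
        (¬K ∨ W) ↔ ¬V = True
          ¬K ∨ W = False
            ¬K = False
          ¬V = False
        (V ∨ K) ∨ (¬D ∧ K) = True
          V ∨ K = True
          ¬D ∧ K = True
            ¬D = True
The formula evaluates to True.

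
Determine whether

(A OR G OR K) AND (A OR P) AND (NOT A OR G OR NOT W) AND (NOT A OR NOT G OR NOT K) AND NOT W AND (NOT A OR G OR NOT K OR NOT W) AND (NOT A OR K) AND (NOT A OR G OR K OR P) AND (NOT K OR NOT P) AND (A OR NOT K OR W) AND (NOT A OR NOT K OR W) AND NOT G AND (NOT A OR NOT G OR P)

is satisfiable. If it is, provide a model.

Case K = True:
  (NOT W) forces W = False.
  (NOT K OR NOT P) forces P = False.
  (A OR P) forces A = True.
  Clause (NOT A OR NOT K OR W) is falsified — contradiction.
Case K = False:
  (NOT W) forces W = False.
  (NOT A OR K) forces A = False.
  (A OR G OR K) forces G = True.
  Clause (NOT G) is falsified — contradiction.
Both cases fail, so the formula is unsatisfiable.

No satisfying assignment exists.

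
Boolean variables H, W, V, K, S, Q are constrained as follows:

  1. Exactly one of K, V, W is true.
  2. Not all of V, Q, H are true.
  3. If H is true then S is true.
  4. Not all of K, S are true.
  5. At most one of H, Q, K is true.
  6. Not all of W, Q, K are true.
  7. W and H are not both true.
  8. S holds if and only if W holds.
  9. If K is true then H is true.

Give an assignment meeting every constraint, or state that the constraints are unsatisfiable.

H = False, W = False, V = True, K = False, S = False, Q = False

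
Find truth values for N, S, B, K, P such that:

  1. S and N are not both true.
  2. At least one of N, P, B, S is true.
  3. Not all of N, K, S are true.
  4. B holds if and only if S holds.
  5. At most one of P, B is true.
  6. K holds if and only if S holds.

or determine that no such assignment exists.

N = True; S = False; B = False; K = False; P = False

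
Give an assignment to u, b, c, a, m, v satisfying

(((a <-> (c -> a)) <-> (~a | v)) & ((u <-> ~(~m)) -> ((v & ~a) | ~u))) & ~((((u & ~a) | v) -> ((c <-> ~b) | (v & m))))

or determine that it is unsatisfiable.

u = True, b = False, c = False, a = True, m = False, v = True

  ((a <-> (c -> a)) <-> (~a | v)) & ((u <-> ~(~m)) -> ((v & ~a) | ~u)) = True
    (a <-> (c -> a)) <-> (~a | v) = True
      a <-> (c -> a) = True
        c -> a = True
      ~a | v = True
        ~a = False
    (u <-> ~(~m)) -> ((v & ~a) | ~u) = True
      u <-> ~(~m) = False
        ~(~m) = False
          ~m = True
      (v & ~a) | ~u = False
        v & ~a = False
          ~a = False
        ~u = False
  ~((((u & ~a) | v) -> ((c <-> ~b) | (v & m)))) = True
    ((u & ~a) | v) -> ((c <-> ~b) | (v & m)) = False
      (u & ~a) | v = True
        u & ~a = False
          ~a = False
      (c <-> ~b) | (v & m) = False
        c <-> ~b = False
          ~b = True
        v & m = False
Both conjuncts True, so the formula holds.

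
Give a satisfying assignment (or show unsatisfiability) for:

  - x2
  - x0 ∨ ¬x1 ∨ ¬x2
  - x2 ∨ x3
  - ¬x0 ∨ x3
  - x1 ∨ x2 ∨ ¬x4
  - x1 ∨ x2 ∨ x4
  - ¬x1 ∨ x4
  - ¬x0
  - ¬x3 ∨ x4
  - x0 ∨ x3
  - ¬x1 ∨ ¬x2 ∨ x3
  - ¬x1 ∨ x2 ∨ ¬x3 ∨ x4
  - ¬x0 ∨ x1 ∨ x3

x0: False, x1: False, x2: True, x3: True, x4: True

Unit clause (x2) forces x2 = True.
Unit clause (¬x0) forces x0 = False.
In (x0 ∨ x3) only x3 is left, so x3 = True.
In (x0 ∨ ¬x1 ∨ ¬x2) only ¬x1 is left, so x1 = False.
In (¬x3 ∨ x4) only x4 is left, so x4 = True.
All clauses satisfied.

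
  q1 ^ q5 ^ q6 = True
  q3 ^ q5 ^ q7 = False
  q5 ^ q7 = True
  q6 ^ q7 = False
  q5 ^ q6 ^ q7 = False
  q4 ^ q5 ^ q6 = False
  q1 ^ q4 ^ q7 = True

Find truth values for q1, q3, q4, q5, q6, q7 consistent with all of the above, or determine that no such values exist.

Adding constraints 1, 3, 4, 5, 6, 7 mod 2: every variable appears an even number of times on the left, so the left side is 0.
But the right sides sum to 1 (mod 2). 0 ≠ 1 — the system is inconsistent.

UNSATISFIABLE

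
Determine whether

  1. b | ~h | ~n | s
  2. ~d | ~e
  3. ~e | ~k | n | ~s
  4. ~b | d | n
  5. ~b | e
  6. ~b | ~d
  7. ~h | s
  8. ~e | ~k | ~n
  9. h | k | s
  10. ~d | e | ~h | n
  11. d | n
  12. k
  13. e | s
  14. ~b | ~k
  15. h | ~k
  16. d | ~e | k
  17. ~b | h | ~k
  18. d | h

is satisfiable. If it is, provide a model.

e=F, s=T, n=T, b=F, h=T, k=T, d=F

Unit clause (k) forces k = True.
In (~b | ~k) only ~b is left, so b = False.
In (h | ~k) only h is left, so h = True.
In (~h | s) only s is left, so s = True.
Try e = True:
  (~d | ~e) forces d = False.
  (~e | ~k | n | ~s) forces n = True.
  clause (~e | ~k | ~n) is falsified — backtrack.
So e = False.
Set n = True.
Set d = False.
All clauses satisfied.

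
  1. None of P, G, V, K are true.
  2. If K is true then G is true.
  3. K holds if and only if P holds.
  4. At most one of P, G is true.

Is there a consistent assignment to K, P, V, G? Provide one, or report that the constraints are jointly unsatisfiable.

K=F, P=F, V=F, G=F

  (1) {P, G, V, K}: 0 true — none ✓
  (2) K=F ⇒ G: vacuous ✓
  (3) K=F, P=F — same ✓
  (4) {P, G}: 0 true — at most one ✓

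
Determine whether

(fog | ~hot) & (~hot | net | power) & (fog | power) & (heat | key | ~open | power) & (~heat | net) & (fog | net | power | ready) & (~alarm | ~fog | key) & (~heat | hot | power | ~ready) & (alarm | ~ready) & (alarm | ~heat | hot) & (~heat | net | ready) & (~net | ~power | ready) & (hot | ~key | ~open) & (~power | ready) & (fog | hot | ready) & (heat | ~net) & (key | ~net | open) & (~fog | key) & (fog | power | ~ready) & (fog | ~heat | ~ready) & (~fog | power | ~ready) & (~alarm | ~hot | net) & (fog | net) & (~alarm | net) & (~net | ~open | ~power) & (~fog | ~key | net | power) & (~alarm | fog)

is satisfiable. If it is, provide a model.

ready = False, alarm = False, hot = True, power = False, fog = True, net = True, heat = True, open = False, key = True

Set ready = False.
  then (~power | ready) forces power = False.
  then (fog | power) forces fog = True.
  then (~fog | key) forces key = True.
  then (~fog | ~key | net | power) forces net = True.
  then (heat | ~net) forces heat = True.
Set alarm = False.
  then (alarm | ~heat | hot) forces hot = True.
Set open = False.
All clauses satisfied.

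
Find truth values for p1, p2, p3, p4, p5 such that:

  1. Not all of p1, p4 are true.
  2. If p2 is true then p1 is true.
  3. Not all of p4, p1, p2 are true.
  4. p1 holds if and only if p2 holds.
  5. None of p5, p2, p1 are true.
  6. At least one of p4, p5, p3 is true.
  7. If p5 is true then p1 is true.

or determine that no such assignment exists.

p1: False; p2: False; p3: False; p4: True; p5: False

  (1) {p1, p4}: 1/2 true — not all ✓
  (2) p2=F ⇒ p1: vacuous ✓
  (3) {p4, p1, p2}: 1/3 true — not all ✓
  (4) p1=F, p2=F — same ✓
  (5) {p5, p2, p1}: 0 true — none ✓
  (6) {p4, p5, p3}: 1 true — at least one ✓
  (7) p5=F ⇒ p1: vacuous ✓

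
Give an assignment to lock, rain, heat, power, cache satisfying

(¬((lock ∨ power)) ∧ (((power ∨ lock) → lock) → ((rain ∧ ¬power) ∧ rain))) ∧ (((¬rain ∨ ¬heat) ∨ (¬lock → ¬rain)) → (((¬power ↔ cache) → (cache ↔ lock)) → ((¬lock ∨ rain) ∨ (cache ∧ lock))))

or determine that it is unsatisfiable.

lock: False, rain: True, heat: False, power: False, cache: True

  ¬((lock ∨ power)) ∧ (((power ∨ lock) → lock) → ((rain ∧ ¬power) ∧ rain)) = True
    ¬((lock ∨ power)) = True
      lock ∨ power = False
    ((power ∨ lock) → lock) → ((rain ∧ ¬power) ∧ rain) = True
      (power ∨ lock) → lock = True
        power ∨ lock = False
      (rain ∧ ¬power) ∧ rain = True
        rain ∧ ¬power = True
          ¬power = True
  ((¬rain ∨ ¬heat) ∨ (¬lock → ¬rain)) → (((¬power ↔ cache) → (cache ↔ lock)) → ((¬lock ∨ rain) ∨ (cache ∧ lock))) = True
    (¬rain ∨ ¬heat) ∨ (¬lock → ¬rain) = True
      ¬rain ∨ ¬heat = True
        ¬rain = False
        ¬heat = True
      ¬lock → ¬rain = False
        ¬lock = True
        ¬rain = False
    ((¬power ↔ cache) → (cache ↔ lock)) → ((¬lock ∨ rain) ∨ (cache ∧ lock)) = True
      (¬power ↔ cache) → (cache ↔ lock) = False
        ¬power ↔ cache = True
          ¬power = True
        cache ↔ lock = False
      (¬lock ∨ rain) ∨ (cache ∧ lock) = True
        ¬lock ∨ rain = True
          ¬lock = True
        cache ∧ lock = False
Both conjuncts True, so the formula holds.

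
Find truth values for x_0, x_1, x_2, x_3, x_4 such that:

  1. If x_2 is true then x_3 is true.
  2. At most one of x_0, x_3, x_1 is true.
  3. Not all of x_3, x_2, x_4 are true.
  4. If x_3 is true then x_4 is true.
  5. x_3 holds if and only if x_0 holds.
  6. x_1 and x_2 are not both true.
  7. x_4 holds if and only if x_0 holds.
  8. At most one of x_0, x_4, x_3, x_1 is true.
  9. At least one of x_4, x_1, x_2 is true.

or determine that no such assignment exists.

x_0=F, x_1=T, x_2=F, x_3=F, x_4=F

  (1) x_2=F ⇒ x_3: vacuous ✓
  (2) {x_0, x_3, x_1}: 1 true — at most one ✓
  (3) {x_3, x_2, x_4}: 0/3 true — not all ✓
  (4) x_3=F ⇒ x_4: vacuous ✓
  (5) x_3=F, x_0=F — same ✓
  (6) x_1=T, x_2=F — not both ✓
  (7) x_4=F, x_0=F — same ✓
  (8) {x_0, x_4, x_3, x_1}: 1 true — at most one ✓
  (9) {x_4, x_1, x_2}: 1 true — at least one ✓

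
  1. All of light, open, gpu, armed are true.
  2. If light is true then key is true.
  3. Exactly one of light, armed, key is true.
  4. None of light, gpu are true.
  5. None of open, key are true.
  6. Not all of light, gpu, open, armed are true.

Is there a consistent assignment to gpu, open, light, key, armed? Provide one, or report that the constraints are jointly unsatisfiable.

Case gpu = True:
  Constraint (4) is violated (gpu=T) — contradiction.
Case gpu = False:
  Constraint (1) is violated (gpu=F) — contradiction.
Both cases fail — unsatisfiable.

UNSATISFIABLE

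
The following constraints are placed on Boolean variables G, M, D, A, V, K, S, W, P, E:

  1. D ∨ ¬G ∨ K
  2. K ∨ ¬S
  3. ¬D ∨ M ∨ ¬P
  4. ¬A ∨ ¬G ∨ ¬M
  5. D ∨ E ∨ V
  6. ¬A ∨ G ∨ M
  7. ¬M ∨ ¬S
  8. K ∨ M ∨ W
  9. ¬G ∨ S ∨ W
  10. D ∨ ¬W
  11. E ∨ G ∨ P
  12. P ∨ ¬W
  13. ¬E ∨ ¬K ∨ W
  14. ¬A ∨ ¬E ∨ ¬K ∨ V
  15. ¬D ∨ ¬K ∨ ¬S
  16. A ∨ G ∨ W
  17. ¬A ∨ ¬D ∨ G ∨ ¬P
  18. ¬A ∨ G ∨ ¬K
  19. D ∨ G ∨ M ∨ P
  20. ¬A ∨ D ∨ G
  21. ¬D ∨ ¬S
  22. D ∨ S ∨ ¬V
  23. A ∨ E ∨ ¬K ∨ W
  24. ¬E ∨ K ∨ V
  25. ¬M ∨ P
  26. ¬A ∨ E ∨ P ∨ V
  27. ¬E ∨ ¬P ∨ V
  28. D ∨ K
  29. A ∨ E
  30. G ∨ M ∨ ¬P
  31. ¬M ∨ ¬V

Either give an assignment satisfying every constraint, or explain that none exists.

Set G = True.
Set M = False.
Set D = False.
  then (D ∨ ¬G ∨ K) forces K = True.
  then (D ∨ ¬W) forces W = False.
  then (¬E ∨ ¬K ∨ W) forces E = False.
  then (A ∨ E ∨ ¬K ∨ W) forces A = True.
  then (D ∨ E ∨ V) forces V = True.
  then (¬G ∨ S ∨ W) forces S = True.
Set P = False.
All clauses satisfied.

G = True; M = False; D = False; A = True; V = True; K = True; S = True; W = False; P = False; E = False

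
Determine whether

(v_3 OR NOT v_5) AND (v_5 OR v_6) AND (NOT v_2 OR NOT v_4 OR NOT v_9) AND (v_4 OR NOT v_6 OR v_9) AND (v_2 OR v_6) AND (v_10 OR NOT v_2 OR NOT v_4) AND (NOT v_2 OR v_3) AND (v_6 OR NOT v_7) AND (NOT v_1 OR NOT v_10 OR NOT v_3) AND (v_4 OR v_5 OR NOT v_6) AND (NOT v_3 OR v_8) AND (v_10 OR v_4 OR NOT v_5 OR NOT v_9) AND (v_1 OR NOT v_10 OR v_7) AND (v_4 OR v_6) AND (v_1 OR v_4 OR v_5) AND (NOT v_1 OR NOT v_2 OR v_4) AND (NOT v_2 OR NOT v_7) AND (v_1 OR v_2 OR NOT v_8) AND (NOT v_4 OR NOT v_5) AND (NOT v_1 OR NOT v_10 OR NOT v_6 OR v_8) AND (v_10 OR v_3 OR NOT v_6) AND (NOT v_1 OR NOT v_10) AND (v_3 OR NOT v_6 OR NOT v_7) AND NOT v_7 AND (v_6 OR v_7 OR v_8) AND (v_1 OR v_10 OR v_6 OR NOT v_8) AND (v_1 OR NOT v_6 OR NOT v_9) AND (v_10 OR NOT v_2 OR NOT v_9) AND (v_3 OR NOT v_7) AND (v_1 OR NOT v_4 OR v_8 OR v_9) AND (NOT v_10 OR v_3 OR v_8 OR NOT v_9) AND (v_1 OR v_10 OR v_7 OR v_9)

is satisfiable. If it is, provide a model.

v_1 = True; v_2 = False; v_3 = True; v_4 = True; v_5 = False; v_6 = True; v_7 = False; v_8 = True; v_9 = True; v_10 = False

Unit clause (NOT v_7) forces v_7 = False.
Set v_1 = True.
  then (NOT v_1 OR NOT v_10) forces v_10 = False.
Try v_2 = True:
  (v_10 OR NOT v_2 OR NOT v_4) forces v_4 = False.
  clause (NOT v_1 OR NOT v_2 OR v_4) is falsified — backtrack.
So v_2 = False.
  then (v_2 OR v_6) forces v_6 = True.
  then (v_10 OR v_3 OR NOT v_6) forces v_3 = True.
  then (NOT v_3 OR v_8) forces v_8 = True.
Try v_4 = False:
  (v_4 OR NOT v_6 OR v_9) forces v_9 = True.
  (v_4 OR v_5 OR NOT v_6) forces v_5 = True.
  clause (v_10 OR v_4 OR NOT v_5 OR NOT v_9) is falsified — backtrack.
So v_4 = True.
  then (NOT v_4 OR NOT v_5) forces v_5 = False.
Set v_9 = True.
All clauses satisfied.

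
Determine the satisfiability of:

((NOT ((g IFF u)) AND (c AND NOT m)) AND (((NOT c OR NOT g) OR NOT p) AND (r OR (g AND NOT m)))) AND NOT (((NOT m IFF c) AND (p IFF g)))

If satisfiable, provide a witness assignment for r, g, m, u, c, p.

r = True; g = False; m = False; u = True; c = True; p = True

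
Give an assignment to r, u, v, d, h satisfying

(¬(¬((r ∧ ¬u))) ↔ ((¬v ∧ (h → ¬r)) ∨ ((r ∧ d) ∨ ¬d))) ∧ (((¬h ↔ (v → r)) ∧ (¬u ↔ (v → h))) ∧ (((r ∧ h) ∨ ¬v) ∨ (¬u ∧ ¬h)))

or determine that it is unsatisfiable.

r: True, u: False, v: False, d: True, h: False

  ¬(¬((r ∧ ¬u))) ↔ ((¬v ∧ (h → ¬r)) ∨ ((r ∧ d) ∨ ¬d)) = True
    ¬(¬((r ∧ ¬u))) = True
      ¬((r ∧ ¬u)) = False
        r ∧ ¬u = True
          ¬u = True
    (¬v ∧ (h → ¬r)) ∨ ((r ∧ d) ∨ ¬d) = True
      ¬v ∧ (h → ¬r) = True
        ¬v = True
        h → ¬r = True
          ¬r = False
      (r ∧ d) ∨ ¬d = True
        r ∧ d = True
        ¬d = False
  ((¬h ↔ (v → r)) ∧ (¬u ↔ (v → h))) ∧ (((r ∧ h) ∨ ¬v) ∨ (¬u ∧ ¬h)) = True
    (¬h ↔ (v → r)) ∧ (¬u ↔ (v → h)) = True
      ¬h ↔ (v → r) = True
        ¬h = True
        v → r = True
      ¬u ↔ (v → h) = True
        ¬u = True
        v → h = True
    ((r ∧ h) ∨ ¬v) ∨ (¬u ∧ ¬h) = True
      (r ∧ h) ∨ ¬v = True
        r ∧ h = False
        ¬v = True
      ¬u ∧ ¬h = True
        ¬u = True
        ¬h = True
Both conjuncts True, so the formula holds.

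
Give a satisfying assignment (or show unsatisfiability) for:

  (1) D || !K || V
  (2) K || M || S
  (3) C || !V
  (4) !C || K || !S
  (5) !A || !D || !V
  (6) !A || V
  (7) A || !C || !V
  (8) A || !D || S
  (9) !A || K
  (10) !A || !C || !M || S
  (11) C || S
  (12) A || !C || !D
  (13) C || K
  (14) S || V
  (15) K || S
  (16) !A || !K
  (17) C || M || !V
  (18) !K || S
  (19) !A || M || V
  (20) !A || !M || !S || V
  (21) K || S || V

M = False, D = True, C = False, S = True, K = True, V = False, A = False

Set M = False.
Set D = True.
Set C = False.
  then (C || !V) forces V = False.
  then (!A || V) forces A = False.
  then (A || !D || S) forces S = True.
  then (C || K) forces K = True.
All clauses satisfied.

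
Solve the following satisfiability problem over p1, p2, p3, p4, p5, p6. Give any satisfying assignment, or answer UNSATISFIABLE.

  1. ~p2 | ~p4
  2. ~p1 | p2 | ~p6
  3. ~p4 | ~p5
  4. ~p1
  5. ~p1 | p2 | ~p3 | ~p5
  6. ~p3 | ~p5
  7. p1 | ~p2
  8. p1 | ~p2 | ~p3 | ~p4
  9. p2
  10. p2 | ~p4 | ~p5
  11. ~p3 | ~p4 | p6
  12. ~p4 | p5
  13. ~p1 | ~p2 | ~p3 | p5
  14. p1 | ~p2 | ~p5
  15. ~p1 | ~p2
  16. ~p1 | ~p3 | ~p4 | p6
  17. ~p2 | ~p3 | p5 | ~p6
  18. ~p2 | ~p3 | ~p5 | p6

No satisfying assignment exists.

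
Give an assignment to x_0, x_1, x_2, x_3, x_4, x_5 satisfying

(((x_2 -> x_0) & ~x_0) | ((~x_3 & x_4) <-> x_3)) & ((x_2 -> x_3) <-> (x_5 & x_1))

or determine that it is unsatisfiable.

x_0 = True, x_1 = True, x_2 = False, x_3 = False, x_4 = False, x_5 = True

  ((x_2 -> x_0) & ~x_0) | ((~x_3 & x_4) <-> x_3) = True
    (x_2 -> x_0) & ~x_0 = False
      x_2 -> x_0 = True
      ~x_0 = False
    (~x_3 & x_4) <-> x_3 = True
      ~x_3 & x_4 = False
        ~x_3 = True
  (x_2 -> x_3) <-> (x_5 & x_1) = True
    x_2 -> x_3 = True
    x_5 & x_1 = True
Both conjuncts True, so the formula holds.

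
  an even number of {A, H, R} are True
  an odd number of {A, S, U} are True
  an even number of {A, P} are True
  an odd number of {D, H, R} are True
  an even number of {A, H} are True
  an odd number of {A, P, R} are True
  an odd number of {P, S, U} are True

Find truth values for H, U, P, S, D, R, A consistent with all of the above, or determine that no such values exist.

Adding constraints 1, 3, 5, 6 mod 2: every variable appears an even number of times on the left, so the left side is 0.
But the right sides sum to 1 (mod 2). 0 ≠ 1 — the system is inconsistent.

Unsatisfiable — no assignment works.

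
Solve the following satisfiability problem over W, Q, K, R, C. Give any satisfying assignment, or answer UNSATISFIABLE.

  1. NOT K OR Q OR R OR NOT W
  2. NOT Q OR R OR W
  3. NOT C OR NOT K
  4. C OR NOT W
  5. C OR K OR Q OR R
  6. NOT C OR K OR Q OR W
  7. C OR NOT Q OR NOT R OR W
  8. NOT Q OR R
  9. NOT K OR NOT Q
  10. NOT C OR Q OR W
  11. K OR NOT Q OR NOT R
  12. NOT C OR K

W = False, Q = False, K = True, R = False, C = False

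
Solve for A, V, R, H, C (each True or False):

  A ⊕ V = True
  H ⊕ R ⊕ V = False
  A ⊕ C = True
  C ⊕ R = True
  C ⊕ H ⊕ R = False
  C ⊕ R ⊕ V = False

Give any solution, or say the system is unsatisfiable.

A=F; V=T; R=F; H=T; C=T

A ⊕ V = F ⊕ T = True ✓
H ⊕ R ⊕ V = T ⊕ F ⊕ T = False ✓
A ⊕ C = F ⊕ T = True ✓
C ⊕ R = T ⊕ F = True ✓
C ⊕ H ⊕ R = T ⊕ T ⊕ F = False ✓
C ⊕ R ⊕ V = T ⊕ F ⊕ T = False ✓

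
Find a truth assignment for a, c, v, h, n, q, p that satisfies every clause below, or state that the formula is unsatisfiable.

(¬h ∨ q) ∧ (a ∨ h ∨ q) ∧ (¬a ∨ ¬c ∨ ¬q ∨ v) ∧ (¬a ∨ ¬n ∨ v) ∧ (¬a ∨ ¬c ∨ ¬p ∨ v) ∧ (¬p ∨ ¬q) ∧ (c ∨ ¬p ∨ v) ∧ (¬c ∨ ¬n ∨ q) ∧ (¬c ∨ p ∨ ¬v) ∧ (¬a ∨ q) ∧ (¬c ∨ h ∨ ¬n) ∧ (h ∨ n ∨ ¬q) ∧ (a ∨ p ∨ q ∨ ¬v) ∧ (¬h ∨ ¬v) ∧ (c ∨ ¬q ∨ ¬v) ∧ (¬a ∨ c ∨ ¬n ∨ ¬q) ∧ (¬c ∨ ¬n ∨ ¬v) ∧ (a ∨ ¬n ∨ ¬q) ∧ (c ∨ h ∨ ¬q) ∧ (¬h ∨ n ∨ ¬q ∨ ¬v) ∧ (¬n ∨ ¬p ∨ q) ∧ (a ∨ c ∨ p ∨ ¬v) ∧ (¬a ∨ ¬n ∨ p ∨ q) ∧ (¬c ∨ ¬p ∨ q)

Set a = False.
Set c = True.
Try v = True:
  (¬c ∨ p ∨ ¬v) forces p = True.
  (¬p ∨ ¬q) forces q = False.
  clause (¬c ∨ ¬p ∨ q) is falsified — backtrack.
So v = False.
Set h = True.
  then (¬h ∨ q) forces q = True.
  then (¬p ∨ ¬q) forces p = False.
  then (a ∨ ¬n ∨ ¬q) forces n = False.
All clauses satisfied.

a: False, c: True, v: False, h: True, n: False, q: True, p: False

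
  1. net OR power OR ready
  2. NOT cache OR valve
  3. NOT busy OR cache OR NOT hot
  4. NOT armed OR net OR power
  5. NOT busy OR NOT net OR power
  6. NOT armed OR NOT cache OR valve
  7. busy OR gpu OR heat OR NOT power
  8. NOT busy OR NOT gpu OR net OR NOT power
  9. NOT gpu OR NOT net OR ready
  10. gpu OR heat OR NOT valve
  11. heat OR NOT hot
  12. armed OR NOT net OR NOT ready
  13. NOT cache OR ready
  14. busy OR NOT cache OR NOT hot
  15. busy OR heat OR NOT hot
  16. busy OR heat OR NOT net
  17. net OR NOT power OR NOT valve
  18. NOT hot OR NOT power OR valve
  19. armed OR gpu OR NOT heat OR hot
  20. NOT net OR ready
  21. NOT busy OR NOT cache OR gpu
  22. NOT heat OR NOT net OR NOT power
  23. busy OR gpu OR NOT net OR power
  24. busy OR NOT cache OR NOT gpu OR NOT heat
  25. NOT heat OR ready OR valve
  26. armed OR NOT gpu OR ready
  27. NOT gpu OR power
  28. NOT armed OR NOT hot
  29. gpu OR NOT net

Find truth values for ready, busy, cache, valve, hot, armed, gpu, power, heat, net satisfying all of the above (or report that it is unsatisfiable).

ready = True; busy = False; cache = False; valve = False; hot = False; armed = False; gpu = True; power = True; heat = False; net = False

Set ready = True.
Set busy = False.
Set cache = False.
Set valve = False.
Set hot = False.
Set armed = False.
  then (armed OR NOT net OR NOT ready) forces net = False.
Set gpu = True.
  then (NOT gpu OR power) forces power = True.
Set heat = False.
All clauses satisfied.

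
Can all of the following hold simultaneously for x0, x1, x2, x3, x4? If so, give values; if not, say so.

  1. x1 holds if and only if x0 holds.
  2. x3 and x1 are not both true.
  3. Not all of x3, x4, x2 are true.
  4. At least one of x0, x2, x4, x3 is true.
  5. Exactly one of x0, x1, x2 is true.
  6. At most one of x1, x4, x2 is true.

x0: False, x1: False, x2: True, x3: False, x4: False

  (1) x1=F, x0=F — same ✓
  (2) x3=F, x1=F — not both ✓
  (3) {x3, x4, x2}: 1/3 true — not all ✓
  (4) {x0, x2, x4, x3}: 1 true — at least one ✓
  (5) {x0, x1, x2}: 1 true — exactly one ✓
  (6) {x1, x4, x2}: 1 true — at most one ✓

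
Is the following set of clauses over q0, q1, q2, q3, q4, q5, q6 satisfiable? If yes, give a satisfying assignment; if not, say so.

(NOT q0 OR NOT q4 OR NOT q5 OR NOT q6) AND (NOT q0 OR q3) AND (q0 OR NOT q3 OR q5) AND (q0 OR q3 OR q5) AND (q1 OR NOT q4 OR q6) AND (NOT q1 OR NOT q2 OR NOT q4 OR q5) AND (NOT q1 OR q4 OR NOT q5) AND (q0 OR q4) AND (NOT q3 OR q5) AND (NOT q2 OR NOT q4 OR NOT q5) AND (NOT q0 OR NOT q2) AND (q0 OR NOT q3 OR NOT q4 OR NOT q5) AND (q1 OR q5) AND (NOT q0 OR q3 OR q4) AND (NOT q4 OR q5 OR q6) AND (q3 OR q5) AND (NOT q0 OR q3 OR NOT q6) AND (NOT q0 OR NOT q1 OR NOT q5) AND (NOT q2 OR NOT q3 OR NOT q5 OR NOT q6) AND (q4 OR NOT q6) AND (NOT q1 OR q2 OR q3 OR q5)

q0 = True, q1 = False, q2 = False, q3 = True, q4 = False, q5 = True, q6 = False

Set q0 = True.
  then (NOT q0 OR q3) forces q3 = True.
  then (NOT q3 OR q5) forces q5 = True.
  then (NOT q0 OR NOT q2) forces q2 = False.
  then (NOT q0 OR NOT q1 OR NOT q5) forces q1 = False.
Try q4 = True:
  (NOT q0 OR NOT q4 OR NOT q5 OR NOT q6) forces q6 = False.
  clause (q1 OR NOT q4 OR q6) is falsified — backtrack.
So q4 = False.
  then (q4 OR NOT q6) forces q6 = False.
All clauses satisfied.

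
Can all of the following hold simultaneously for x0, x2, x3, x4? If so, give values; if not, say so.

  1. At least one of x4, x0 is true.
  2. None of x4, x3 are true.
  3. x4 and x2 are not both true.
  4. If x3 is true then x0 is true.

x0=T, x2=T, x3=F, x4=F

  (1) {x4, x0}: 1 true — at least one ✓
  (2) {x4, x3}: 0 true — none ✓
  (3) x4=F, x2=T — not both ✓
  (4) x3=F ⇒ x0: vacuous ✓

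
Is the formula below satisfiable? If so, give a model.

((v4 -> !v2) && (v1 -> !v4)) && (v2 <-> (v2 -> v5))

v1 = True, v2 = True, v4 = False, v5 = True

  (v4 -> !v2) && (v1 -> !v4) = True
    v4 -> !v2 = True
      !v2 = False
    v1 -> !v4 = True
      !v4 = True
  v2 <-> (v2 -> v5) = True
    v2 -> v5 = True
Both conjuncts True, so the formula holds.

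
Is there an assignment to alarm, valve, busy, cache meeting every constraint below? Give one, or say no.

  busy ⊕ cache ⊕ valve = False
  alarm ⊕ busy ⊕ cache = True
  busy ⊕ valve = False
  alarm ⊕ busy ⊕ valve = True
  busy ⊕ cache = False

alarm=T, valve=F, busy=F, cache=F

busy ⊕ cache ⊕ valve = F ⊕ F ⊕ F = False ✓
alarm ⊕ busy ⊕ cache = T ⊕ F ⊕ F = True ✓
busy ⊕ valve = F ⊕ F = False ✓
alarm ⊕ busy ⊕ valve = T ⊕ F ⊕ F = True ✓
busy ⊕ cache = F ⊕ F = False ✓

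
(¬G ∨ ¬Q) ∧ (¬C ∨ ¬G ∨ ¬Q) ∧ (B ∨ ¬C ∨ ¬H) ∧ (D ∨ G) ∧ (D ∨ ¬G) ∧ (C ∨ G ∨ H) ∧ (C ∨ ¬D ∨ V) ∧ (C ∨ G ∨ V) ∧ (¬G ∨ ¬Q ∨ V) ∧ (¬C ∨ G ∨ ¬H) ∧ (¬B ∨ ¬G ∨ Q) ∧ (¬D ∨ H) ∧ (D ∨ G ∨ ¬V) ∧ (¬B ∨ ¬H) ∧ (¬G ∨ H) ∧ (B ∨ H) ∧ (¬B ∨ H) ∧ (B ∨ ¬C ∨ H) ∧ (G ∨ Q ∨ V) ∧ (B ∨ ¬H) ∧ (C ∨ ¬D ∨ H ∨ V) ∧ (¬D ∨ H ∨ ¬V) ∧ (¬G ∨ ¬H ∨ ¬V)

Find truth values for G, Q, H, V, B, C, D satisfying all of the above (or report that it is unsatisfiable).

UNSATISFIABLE

Case B = True:
  (¬B ∨ ¬H) forces H = False.
  Clause (¬B ∨ H) is falsified — contradiction.
Case B = False:
  (B ∨ H) forces H = True.
  Clause (B ∨ ¬H) is falsified — contradiction.
Both cases fail, so the formula is unsatisfiable.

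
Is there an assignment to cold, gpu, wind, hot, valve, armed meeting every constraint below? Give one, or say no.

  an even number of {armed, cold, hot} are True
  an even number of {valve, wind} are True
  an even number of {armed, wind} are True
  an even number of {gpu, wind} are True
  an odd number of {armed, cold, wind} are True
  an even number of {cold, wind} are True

cold = True; gpu = True; wind = True; hot = False; valve = True; armed = True

{armed, cold, hot}: 2 true → even ✓
{valve, wind}: 2 true → even ✓
{armed, wind}: 2 true → even ✓
{gpu, wind}: 2 true → even ✓
{armed, cold, wind}: 3 true → odd ✓
{cold, wind}: 2 true → even ✓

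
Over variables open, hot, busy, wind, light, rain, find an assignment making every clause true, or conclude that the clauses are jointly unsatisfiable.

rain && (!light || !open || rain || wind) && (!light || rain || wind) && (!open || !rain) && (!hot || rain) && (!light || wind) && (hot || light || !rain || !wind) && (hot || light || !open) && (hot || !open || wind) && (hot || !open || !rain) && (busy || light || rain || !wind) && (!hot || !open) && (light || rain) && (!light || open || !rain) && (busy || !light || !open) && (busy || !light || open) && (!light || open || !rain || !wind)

open = False, hot = False, busy = True, wind = False, light = False, rain = True

Unit clause (rain) forces rain = True.
In (!open || !rain) only !open is left, so open = False.
In (!light || open || !rain) only !light is left, so light = False.
Set hot = False.
  then (hot || light || !rain || !wind) forces wind = False.
Set busy = True.
All clauses satisfied.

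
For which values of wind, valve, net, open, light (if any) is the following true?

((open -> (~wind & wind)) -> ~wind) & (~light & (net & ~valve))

wind = False; valve = False; net = True; open = False; light = False

  (open -> (~wind & wind)) -> ~wind = True
    open -> (~wind & wind) = True
      ~wind & wind = False
        ~wind = True
    ~wind = True
  ~light & (net & ~valve) = True
    ~light = True
    net & ~valve = True
      ~valve = True
Both conjuncts True, so the formula holds.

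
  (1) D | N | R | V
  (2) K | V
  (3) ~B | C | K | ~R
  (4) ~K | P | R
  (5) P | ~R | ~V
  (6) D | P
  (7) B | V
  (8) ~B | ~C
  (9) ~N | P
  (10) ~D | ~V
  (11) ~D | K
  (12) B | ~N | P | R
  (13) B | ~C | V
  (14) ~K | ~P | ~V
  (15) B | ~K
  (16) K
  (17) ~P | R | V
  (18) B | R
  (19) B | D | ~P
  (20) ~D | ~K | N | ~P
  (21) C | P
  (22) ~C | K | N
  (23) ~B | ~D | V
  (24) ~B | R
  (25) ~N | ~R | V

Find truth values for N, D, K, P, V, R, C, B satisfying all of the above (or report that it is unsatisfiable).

N = False; D = False; K = True; P = True; V = False; R = True; C = False; B = True

Unit clause (K) forces K = True.
In (B | ~K) only B is left, so B = True.
In (~B | R) only R is left, so R = True.
In (~B | ~C) only ~C is left, so C = False.
In (C | P) only P is left, so P = True.
In (~K | ~P | ~V) only ~V is left, so V = False.
In (~B | ~D | V) only ~D is left, so D = False.
In (~N | ~R | V) only ~N is left, so N = False.
All clauses satisfied.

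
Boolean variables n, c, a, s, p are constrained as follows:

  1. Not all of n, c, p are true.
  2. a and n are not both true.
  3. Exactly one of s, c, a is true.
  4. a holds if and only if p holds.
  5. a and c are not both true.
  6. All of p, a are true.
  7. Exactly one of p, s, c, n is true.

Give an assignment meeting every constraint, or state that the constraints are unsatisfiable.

n=F, c=F, a=T, s=F, p=T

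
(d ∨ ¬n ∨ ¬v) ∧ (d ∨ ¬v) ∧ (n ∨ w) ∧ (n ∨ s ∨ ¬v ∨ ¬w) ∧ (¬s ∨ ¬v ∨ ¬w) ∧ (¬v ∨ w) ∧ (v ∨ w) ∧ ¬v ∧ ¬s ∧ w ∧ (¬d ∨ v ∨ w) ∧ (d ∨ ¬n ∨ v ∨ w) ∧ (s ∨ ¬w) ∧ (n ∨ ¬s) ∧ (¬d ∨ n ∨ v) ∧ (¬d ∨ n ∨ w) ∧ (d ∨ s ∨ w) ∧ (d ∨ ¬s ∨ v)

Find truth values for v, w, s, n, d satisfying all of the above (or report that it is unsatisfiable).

No satisfying assignment exists.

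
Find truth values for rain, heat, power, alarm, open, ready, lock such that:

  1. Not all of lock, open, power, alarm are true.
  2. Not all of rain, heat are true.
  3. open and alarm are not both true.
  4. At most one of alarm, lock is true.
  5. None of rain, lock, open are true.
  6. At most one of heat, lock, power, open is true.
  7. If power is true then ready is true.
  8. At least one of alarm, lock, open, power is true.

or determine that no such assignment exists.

rain = False, heat = False, power = True, alarm = False, open = False, ready = True, lock = False

  (1) {lock, open, power, alarm}: 1/4 true — not all ✓
  (2) {rain, heat}: 0/2 true — not all ✓
  (3) open=F, alarm=F — not both ✓
  (4) {alarm, lock}: 0 true — at most one ✓
  (5) {rain, lock, open}: 0 true — none ✓
  (6) {heat, lock, power, open}: 1 true — at most one ✓
  (7) power=T ⇒ ready: T ✓
  (8) {alarm, lock, open, power}: 1 true — at least one ✓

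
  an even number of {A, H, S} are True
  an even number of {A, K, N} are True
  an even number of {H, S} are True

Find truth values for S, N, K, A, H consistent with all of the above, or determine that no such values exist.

S=F; N=T; K=T; A=F; H=F

{A, H, S}: 0 true → even ✓
{A, K, N}: 2 true → even ✓
{H, S}: 0 true → even ✓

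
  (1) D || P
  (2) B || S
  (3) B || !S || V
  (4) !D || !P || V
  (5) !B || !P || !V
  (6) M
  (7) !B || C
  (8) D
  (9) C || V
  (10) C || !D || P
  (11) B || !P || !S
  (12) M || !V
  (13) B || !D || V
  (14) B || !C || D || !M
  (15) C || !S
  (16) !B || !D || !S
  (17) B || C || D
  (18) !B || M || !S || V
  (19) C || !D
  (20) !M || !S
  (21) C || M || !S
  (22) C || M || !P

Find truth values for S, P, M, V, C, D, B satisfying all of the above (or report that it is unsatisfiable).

Unit clause (M) forces M = True.
Unit clause (D) forces D = True.
In (C || !D) only C is left, so C = True.
In (!M || !S) only !S is left, so S = False.
In (B || S) only B is left, so B = True.
Try P = True:
  (!D || !P || V) forces V = True.
  clause (!B || !P || !V) is falsified — backtrack.
So P = False.
Set V = True.
All clauses satisfied.

S = False, P = False, M = True, V = True, C = True, D = True, B = True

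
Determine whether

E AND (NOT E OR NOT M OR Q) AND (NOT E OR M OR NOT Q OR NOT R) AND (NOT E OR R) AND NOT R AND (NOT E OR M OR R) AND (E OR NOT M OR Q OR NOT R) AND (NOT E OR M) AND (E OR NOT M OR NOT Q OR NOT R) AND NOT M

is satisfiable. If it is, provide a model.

Unsatisfiable

Case E = True:
  (NOT E OR R) forces R = True.
  Clause (NOT R) is falsified — contradiction.
Case E = False:
  Clause (E) is falsified — contradiction.
Both cases fail, so the formula is unsatisfiable.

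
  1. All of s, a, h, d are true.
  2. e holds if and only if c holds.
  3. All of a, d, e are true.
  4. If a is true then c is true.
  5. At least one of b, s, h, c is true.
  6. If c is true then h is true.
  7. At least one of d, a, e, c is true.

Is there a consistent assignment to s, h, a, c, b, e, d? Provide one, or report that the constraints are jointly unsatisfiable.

s = True, h = True, a = True, c = True, b = True, e = True, d = True

  (1) {s, a, h, d}: all 4 true ✓
  (2) e=T, c=T — same ✓
  (3) {a, d, e}: all 3 true ✓
  (4) a=T ⇒ c: T ✓
  (5) {b, s, h, c}: 4 true — at least one ✓
  (6) c=T ⇒ h: T ✓
  (7) {d, a, e, c}: 4 true — at least one ✓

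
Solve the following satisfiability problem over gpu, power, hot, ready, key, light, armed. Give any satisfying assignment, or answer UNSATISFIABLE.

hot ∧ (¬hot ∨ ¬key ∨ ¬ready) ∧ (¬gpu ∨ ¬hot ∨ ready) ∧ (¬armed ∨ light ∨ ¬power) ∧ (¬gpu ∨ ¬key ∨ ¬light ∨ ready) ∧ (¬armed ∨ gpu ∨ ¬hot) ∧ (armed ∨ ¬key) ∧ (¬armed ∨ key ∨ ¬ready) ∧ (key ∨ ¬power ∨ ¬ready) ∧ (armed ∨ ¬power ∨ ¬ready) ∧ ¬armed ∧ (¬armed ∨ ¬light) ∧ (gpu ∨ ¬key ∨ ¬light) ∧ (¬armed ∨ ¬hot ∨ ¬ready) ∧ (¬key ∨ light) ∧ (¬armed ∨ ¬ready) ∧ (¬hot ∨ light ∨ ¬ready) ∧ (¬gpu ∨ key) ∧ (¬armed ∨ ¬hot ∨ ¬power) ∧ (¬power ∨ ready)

gpu = False; power = False; hot = True; ready = True; key = False; light = True; armed = False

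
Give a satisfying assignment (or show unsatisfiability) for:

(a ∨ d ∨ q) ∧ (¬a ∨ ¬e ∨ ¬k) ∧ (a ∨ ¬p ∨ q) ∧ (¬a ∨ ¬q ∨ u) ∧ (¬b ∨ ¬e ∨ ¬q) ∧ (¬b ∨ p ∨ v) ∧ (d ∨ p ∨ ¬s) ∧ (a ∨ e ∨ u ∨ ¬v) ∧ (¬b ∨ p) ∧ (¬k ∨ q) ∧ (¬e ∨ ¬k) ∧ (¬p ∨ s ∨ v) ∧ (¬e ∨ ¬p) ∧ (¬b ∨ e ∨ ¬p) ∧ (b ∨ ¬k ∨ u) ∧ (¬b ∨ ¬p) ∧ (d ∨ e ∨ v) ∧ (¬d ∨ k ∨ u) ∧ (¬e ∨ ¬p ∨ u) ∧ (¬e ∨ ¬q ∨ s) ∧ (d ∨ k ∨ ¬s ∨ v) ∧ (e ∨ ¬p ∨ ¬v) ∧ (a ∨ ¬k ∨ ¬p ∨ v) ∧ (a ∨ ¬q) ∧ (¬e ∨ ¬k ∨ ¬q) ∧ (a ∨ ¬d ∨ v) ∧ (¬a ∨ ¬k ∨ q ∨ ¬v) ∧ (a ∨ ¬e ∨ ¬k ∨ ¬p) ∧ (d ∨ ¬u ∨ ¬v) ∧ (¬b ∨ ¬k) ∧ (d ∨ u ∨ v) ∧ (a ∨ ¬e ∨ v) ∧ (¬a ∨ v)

u = True, b = False, d = True, p = False, a = True, q = False, s = True, k = False, e = True, v = True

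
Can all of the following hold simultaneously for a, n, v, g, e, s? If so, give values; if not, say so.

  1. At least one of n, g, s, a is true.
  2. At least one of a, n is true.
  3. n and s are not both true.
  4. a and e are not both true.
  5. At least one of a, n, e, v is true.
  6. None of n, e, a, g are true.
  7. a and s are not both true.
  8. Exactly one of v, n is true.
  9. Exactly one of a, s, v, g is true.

No satisfying assignment exists.

Case a = True:
  Constraint (6) is violated (a=T) — contradiction.
Case a = False:
  (2) with a=F forces n = True.
  Constraint (6) is violated (n=T) — contradiction.
Both cases fail — unsatisfiable.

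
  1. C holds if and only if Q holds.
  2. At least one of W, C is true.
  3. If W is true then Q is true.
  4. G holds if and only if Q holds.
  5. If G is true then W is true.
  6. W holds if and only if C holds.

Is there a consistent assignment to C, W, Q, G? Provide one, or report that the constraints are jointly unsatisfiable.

C = True, W = True, Q = True, G = True

  (1) C=T, Q=T — same ✓
  (2) {W, C}: 2 true — at least one ✓
  (3) W=T ⇒ Q: T ✓
  (4) G=T, Q=T — same ✓
  (5) G=T ⇒ W: T ✓
  (6) W=T, C=T — same ✓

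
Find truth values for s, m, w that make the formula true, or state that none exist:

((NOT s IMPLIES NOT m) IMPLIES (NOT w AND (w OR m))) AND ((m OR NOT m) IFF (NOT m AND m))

The conjunct (m OR NOT m) IFF (NOT m AND m) is unsatisfiable on its own:
  m=F: evaluates to False.
  m=T: evaluates to False.
So the whole conjunction is unsatisfiable.

No satisfying assignment exists.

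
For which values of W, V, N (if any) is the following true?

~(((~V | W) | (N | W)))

W=F, V=T, N=F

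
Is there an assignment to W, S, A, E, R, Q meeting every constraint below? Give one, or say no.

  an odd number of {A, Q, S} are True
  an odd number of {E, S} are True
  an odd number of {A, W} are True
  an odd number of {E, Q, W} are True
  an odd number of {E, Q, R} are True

W=T, S=F, A=F, E=T, R=T, Q=T

{A, Q, S}: 1 true → odd ✓
{E, S}: 1 true → odd ✓
{A, W}: 1 true → odd ✓
{E, Q, W}: 3 true → odd ✓
{E, Q, R}: 3 true → odd ✓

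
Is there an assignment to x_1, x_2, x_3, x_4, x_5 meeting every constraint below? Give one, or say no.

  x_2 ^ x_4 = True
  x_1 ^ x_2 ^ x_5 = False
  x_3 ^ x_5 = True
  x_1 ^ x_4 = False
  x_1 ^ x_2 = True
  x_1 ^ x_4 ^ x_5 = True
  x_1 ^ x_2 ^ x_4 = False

x_1 = True, x_2 = False, x_3 = False, x_4 = True, x_5 = True

x_2 ^ x_4 = F ^ T = True ✓
x_1 ^ x_2 ^ x_5 = T ^ F ^ T = False ✓
x_3 ^ x_5 = F ^ T = True ✓
x_1 ^ x_4 = T ^ T = False ✓
x_1 ^ x_2 = T ^ F = True ✓
x_1 ^ x_4 ^ x_5 = T ^ T ^ T = True ✓
x_1 ^ x_2 ^ x_4 = T ^ F ^ T = False ✓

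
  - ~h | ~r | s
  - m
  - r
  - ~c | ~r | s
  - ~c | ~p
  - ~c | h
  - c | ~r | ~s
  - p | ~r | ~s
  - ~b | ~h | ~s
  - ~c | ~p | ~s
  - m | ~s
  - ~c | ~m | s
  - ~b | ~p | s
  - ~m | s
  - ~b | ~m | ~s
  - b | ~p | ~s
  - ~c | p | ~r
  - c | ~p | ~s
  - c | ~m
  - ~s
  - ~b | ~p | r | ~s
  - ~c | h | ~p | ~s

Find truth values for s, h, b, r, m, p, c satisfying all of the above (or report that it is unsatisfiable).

Unsatisfiable — no assignment works.

Case s = True:
  Clause (~s) is falsified — contradiction.
Case s = False:
  (m) forces m = True.
  Clause (~m | s) is falsified — contradiction.
Both cases fail, so the formula is unsatisfiable.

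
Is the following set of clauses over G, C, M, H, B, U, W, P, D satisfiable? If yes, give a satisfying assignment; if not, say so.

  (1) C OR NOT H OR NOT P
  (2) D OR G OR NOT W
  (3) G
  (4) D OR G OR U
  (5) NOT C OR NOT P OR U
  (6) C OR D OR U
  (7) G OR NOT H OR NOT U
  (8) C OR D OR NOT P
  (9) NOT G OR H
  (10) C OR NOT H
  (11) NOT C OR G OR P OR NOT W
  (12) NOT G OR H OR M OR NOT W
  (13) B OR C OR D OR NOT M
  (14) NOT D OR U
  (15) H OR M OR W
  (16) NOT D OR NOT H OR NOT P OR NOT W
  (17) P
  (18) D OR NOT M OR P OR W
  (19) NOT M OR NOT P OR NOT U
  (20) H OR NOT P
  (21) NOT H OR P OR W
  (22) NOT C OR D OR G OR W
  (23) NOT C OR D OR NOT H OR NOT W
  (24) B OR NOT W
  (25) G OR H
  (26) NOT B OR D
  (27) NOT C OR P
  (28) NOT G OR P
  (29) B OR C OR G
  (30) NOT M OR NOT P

G=T, C=T, M=F, H=T, B=F, U=T, W=F, P=T, D=F

Unit clause (G) forces G = True.
In (NOT G OR H) only H is left, so H = True.
In (C OR NOT H) only C is left, so C = True.
Unit clause (P) forces P = True.
In (NOT M OR NOT P) only NOT M is left, so M = False.
In (NOT C OR NOT P OR U) only U is left, so U = True.
Set B = False.
  then (B OR NOT W) forces W = False.
Set D = False.
All clauses satisfied.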